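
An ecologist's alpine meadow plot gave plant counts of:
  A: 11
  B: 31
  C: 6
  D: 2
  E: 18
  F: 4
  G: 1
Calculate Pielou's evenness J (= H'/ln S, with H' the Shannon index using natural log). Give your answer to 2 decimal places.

0.78

Total N = 11+31+6+2+18+4+1 = 73, so the proportions are 0.1507, 0.4247, 0.0822, 0.0274, 0.2466, 0.0548, 0.0137 (working shown to 4 dp, full precision carried).
H' = −Σ pᵢ ln pᵢ = −((-0.2852) + (-0.3637) + (-0.2054) + (-0.0986) + (-0.3452) + (-0.1591) + (-0.0588)) = 1.5160.
With S = 7 species, ln S = 1.9459, so J = 1.5160/1.9459 = 0.7790, i.e. 0.78 to 2 decimal places.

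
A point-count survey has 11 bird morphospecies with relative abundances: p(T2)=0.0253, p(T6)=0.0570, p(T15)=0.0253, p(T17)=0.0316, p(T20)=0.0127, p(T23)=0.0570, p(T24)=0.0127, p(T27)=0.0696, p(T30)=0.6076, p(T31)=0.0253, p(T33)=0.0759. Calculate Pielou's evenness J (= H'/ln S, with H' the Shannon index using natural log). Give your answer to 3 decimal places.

0.630

H' = −Σ pᵢ ln pᵢ = −((-0.09303) + (-0.16329) + (-0.09303) + (-0.10917) + (-0.05545) + (-0.16329) + (-0.05545) + (-0.18548) + (-0.30273) + (-0.09303) + (-0.19570)) = 1.50963 (working shown to 5 dp, full precision carried).
With S = 11 species, ln S = 2.39790, so J = 1.50963/2.39790 = 0.62957, i.e. 0.630 to 3 decimal places.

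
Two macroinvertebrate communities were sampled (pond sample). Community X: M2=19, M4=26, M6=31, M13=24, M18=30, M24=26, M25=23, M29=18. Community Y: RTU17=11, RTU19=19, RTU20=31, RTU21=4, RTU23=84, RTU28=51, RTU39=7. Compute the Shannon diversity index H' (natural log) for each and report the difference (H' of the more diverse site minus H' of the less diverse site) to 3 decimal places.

0.502

Community X: N=197, proportions 0.09645, 0.13198, 0.15736, 0.12183, 0.15228, 0.13198, 0.11675, 0.09137, giving H' = 2.06355 (working shown to 5 dp, full precision carried).
Community Y: N=207, proportions 0.05314, 0.09179, 0.14976, 0.01932, 0.4058, 0.24638, 0.03382, giving H' = 1.56145.
Difference = |2.06355 − 1.56145| = 0.50210, i.e. 0.502 to 3 decimal places.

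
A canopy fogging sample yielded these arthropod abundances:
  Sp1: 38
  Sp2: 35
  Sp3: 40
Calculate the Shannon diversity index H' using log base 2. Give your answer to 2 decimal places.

1.58

Total N = 38+35+40 = 113, so the proportions are 0.3363, 0.3097, 0.354 (working shown to 4 dp, full precision carried).
Each pᵢ log₂ pᵢ term: 0.3363×(-1.5723)=-0.5287, 0.3097×(-1.6909)=-0.5237, 0.354×(-1.4983)=-0.5304.
Sum = -1.5828, so H' = 1.58.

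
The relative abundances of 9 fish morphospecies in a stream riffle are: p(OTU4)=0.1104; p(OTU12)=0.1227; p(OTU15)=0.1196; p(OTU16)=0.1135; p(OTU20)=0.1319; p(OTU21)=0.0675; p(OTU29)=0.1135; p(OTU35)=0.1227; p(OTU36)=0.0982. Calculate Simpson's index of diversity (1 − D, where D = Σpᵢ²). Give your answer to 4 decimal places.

D = 0.1104² + 0.1227² + 0.1196² + 0.1135² + 0.1319² + 0.0675² + 0.1135² + 0.1227² + 0.0982² = 0.012188 + 0.015055 + 0.014304 + 0.012882 + 0.017398 + 0.004556 + 0.012882 + 0.015055 + 0.009643 = 0.113964 (working shown to 6 dp, full precision carried).
So 1 − D = 0.886035, i.e. 0.8860 to 4 decimal places.

0.8860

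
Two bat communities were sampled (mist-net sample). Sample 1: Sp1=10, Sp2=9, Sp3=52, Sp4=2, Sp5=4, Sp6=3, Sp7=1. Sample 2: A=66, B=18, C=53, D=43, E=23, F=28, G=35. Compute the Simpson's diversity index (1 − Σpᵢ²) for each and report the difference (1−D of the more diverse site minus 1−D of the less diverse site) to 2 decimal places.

0.28

Sample 1: N=81, proportions 0.12346, 0.11111, 0.64198, 0.02469, 0.04938, 0.03704, 0.01235, giving 1−D = 0.55571 (working shown to 5 dp, full precision carried).
Sample 2: N=266, proportions 0.24812, 0.06767, 0.19925, 0.16165, 0.08647, 0.10526, 0.13158, giving 1−D = 0.83216.
Difference = |0.55571 − 0.83216| = 0.27645, i.e. 0.28 to 2 decimal places.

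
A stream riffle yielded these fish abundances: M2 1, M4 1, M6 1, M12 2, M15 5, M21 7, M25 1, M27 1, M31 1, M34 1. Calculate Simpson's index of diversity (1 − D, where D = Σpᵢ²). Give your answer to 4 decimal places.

0.8073

Total N = 1+1+1+2+5+7+1+1+1+1 = 21, so the proportions are 0.047619, 0.047619, 0.047619, 0.095238, 0.238095, 0.333333, 0.047619, 0.047619, 0.047619, 0.047619 (working shown to 6 dp, full precision carried).
D = 0.047619² + 0.047619² + 0.047619² + 0.095238² + 0.238095² + 0.333333² + 0.047619² + 0.047619² + 0.047619² + 0.047619² = 0.002268 + 0.002268 + 0.002268 + 0.009070 + 0.056689 + 0.111111 + 0.002268 + 0.002268 + 0.002268 + 0.002268 = 0.192744.
So 1 − D = 0.807256, i.e. 0.8073 to 4 decimal places.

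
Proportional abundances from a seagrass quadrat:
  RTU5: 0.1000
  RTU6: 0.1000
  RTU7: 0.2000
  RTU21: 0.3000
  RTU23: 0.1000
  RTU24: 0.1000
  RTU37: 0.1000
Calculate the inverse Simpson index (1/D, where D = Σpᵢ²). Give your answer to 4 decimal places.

D = 0.1² + 0.1² + 0.2² + 0.3² + 0.1² + 0.1² + 0.1² = 0.01000000 + 0.01000000 + 0.04000000 + 0.09000000 + 0.01000000 + 0.01000000 + 0.01000000 = 0.18000000 (working shown to 8 dp, full precision carried).
So 1/D = 5.555556, i.e. 5.5556 to 4 decimal places.

5.5556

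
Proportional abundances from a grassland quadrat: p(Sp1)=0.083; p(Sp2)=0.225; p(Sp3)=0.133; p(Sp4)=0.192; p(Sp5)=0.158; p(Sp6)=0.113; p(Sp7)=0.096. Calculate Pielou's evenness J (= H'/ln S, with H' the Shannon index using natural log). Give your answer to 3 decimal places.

H' = −Σ pᵢ ln pᵢ = −((-0.20658) + (-0.33562) + (-0.26832) + (-0.31685) + (-0.29154) + (-0.24638) + (-0.22497)) = 1.89025 (working shown to 5 dp, full precision carried).
With S = 7 species, ln S = 1.94591, so J = 1.89025/1.94591 = 0.97140, i.e. 0.971 to 3 decimal places.

0.971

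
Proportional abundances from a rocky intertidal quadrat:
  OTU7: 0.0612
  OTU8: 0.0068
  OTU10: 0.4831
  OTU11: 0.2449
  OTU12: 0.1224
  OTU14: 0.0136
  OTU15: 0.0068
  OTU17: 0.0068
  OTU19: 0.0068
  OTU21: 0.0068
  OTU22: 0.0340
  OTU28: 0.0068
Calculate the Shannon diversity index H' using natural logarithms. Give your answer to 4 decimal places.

Each pᵢ ln pᵢ term (working shown to 6 dp, full precision carried): 0.0612×(-2.793608)=-0.170969, 0.0068×(-4.990833)=-0.033938, 0.4831×(-0.727532)=-0.351471, 0.2449×(-1.406905)=-0.344551, 0.1224×(-2.100461)=-0.257096, 0.0136×(-4.297685)=-0.058449, 0.0068×(-4.990833)=-0.033938, 0.0068×(-4.990833)=-0.033938, 0.0068×(-4.990833)=-0.033938, 0.0068×(-4.990833)=-0.033938, 0.034×(-3.381395)=-0.114967, 0.0068×(-4.990833)=-0.033938.
Sum = -1.501129, so H' = 1.5011.

1.5011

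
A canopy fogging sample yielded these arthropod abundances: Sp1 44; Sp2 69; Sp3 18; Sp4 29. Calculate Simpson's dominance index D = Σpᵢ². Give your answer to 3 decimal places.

0.307

Total N = 44+69+18+29 = 160, so the proportions are 0.275, 0.43125, 0.1125, 0.18125 (working shown to 5 dp, full precision carried).
D = 0.275² + 0.43125² + 0.1125² + 0.18125² = 0.07563 + 0.18598 + 0.01266 + 0.03285 = 0.30711.
To 3 decimal places, D = 0.307.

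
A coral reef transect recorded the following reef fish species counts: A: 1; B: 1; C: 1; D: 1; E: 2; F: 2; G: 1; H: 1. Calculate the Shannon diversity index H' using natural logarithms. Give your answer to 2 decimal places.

Total N = 1+1+1+1+2+2+1+1 = 10, so the proportions are 0.1, 0.1, 0.1, 0.1, 0.2, 0.2, 0.1, 0.1 (working shown to 4 dp, full precision carried).
Each pᵢ ln pᵢ term: 0.1×(-2.3026)=-0.2303, 0.1×(-2.3026)=-0.2303, 0.1×(-2.3026)=-0.2303, 0.1×(-2.3026)=-0.2303, 0.2×(-1.6094)=-0.3219, 0.2×(-1.6094)=-0.3219, 0.1×(-2.3026)=-0.2303, 0.1×(-2.3026)=-0.2303.
Sum = -2.0253, so H' = 2.03.

2.03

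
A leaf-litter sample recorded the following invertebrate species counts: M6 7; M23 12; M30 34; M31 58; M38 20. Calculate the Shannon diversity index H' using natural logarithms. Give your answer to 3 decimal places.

1.373

Total N = 7+12+34+58+20 = 131, so the proportions are 0.05344, 0.0916, 0.25954, 0.44275, 0.15267 (working shown to 5 dp, full precision carried).
Each pᵢ ln pᵢ term: 0.05344×(-2.92929)=-0.15653, 0.0916×(-2.39029)=-0.21896, 0.25954×(-1.34884)=-0.35008, 0.44275×(-0.81475)=-0.36073, 0.15267×(-1.87947)=-0.28694.
Sum = -1.37324, so H' = 1.373.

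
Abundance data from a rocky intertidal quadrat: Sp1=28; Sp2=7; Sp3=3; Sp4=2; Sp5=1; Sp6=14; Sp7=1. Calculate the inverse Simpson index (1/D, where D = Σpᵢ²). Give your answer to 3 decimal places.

3.004

Total N = 28+7+3+2+1+14+1 = 56, so the proportions are 0.5, 0.125, 0.053571, 0.035714, 0.017857, 0.25, 0.017857 (working shown to 6 dp, full precision carried).
D = 0.5² + 0.125² + 0.053571² + 0.035714² + 0.017857² + 0.25² + 0.017857² = 0.250000 + 0.015625 + 0.002870 + 0.001276 + 0.000319 + 0.062500 + 0.000319 = 0.332908.
So 1/D = 3.00383, i.e. 3.004 to 3 decimal places.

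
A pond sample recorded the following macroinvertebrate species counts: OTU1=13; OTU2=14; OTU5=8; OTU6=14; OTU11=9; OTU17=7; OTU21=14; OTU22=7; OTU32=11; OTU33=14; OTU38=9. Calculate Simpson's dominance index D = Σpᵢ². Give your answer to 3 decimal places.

0.097

Total N = 13+14+8+14+9+7+14+7+11+14+9 = 120, so the proportions are 0.10833, 0.11667, 0.06667, 0.11667, 0.075, 0.05833, 0.11667, 0.05833, 0.09167, 0.11667, 0.075 (working shown to 5 dp, full precision carried).
D = 0.10833² + 0.11667² + 0.06667² + 0.11667² + 0.075² + 0.05833² + 0.11667² + 0.05833² + 0.09167² + 0.11667² + 0.075² = 0.01174 + 0.01361 + 0.00444 + 0.01361 + 0.00562 + 0.00340 + 0.01361 + 0.00340 + 0.00840 + 0.01361 + 0.00562 = 0.09708.
To 3 decimal places, D = 0.097.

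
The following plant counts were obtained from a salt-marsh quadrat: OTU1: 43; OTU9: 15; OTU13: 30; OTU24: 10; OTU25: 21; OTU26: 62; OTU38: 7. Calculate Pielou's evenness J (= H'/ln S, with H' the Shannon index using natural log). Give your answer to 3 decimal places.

0.885

Total N = 43+15+30+10+21+62+7 = 188, so the proportions are 0.22872, 0.07979, 0.15957, 0.05319, 0.1117, 0.32979, 0.03723 (working shown to 5 dp, full precision carried).
H' = −Σ pᵢ ln pᵢ = −((-0.33742) + (-0.20173) + (-0.29286) + (-0.15606) + (-0.24484) + (-0.36584) + (-0.12252)) = 1.72127.
With S = 7 species, ln S = 1.94591, so J = 1.72127/1.94591 = 0.88456, i.e. 0.885 to 3 decimal places.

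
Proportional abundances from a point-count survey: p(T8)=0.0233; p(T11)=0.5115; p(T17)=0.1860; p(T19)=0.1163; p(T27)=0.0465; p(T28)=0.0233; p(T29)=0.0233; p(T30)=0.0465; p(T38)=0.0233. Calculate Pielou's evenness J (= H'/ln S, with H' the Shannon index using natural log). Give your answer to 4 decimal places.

H' = −Σ pᵢ ln pᵢ = −((-0.087592) + (-0.342914) + (-0.312854) + (-0.250229) + (-0.142676) + (-0.087592) + (-0.087592) + (-0.142676) + (-0.087592)) = 1.541715 (working shown to 6 dp, full precision carried).
With S = 9 species, ln S = 2.197225, so J = 1.541715/2.197225 = 0.701665, i.e. 0.7017 to 4 decimal places.

0.7017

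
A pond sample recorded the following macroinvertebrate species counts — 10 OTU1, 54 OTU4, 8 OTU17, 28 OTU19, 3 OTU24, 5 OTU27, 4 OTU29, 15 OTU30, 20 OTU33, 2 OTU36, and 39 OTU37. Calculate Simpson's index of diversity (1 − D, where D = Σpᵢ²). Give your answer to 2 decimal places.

0.83

Total N = 10+54+8+28+3+5+4+15+20+2+39 = 188, so the proportions are 0.0532, 0.2872, 0.0426, 0.1489, 0.016, 0.0266, 0.0213, 0.0798, 0.1064, 0.0106, 0.2074 (working shown to 4 dp, full precision carried).
D = 0.0532² + 0.2872² + 0.0426² + 0.1489² + 0.016² + 0.0266² + 0.0213² + 0.0798² + 0.1064² + 0.0106² + 0.2074² = 0.0028 + 0.0825 + 0.0018 + 0.0222 + 0.0003 + 0.0007 + 0.0005 + 0.0064 + 0.0113 + 0.0001 + 0.0430 = 0.1716.
So 1 − D = 0.8284, i.e. 0.83 to 2 decimal places.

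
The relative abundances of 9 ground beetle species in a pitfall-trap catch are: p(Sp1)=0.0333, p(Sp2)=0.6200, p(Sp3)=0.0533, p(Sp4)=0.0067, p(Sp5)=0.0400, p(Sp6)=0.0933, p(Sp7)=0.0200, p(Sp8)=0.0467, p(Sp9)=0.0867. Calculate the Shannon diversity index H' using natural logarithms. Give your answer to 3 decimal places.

1.383

Each pᵢ ln pᵢ term (working shown to 5 dp, full precision carried): 0.0333×(-3.40220)=-0.11329, 0.62×(-0.47804)=-0.29638, 0.0533×(-2.93182)=-0.15627, 0.0067×(-5.00565)=-0.03354, 0.04×(-3.21888)=-0.12876, 0.0933×(-2.37194)=-0.22130, 0.02×(-3.91202)=-0.07824, 0.0467×(-3.06401)=-0.14309, 0.0867×(-2.44530)=-0.21201.
Sum = -1.38287, so H' = 1.383.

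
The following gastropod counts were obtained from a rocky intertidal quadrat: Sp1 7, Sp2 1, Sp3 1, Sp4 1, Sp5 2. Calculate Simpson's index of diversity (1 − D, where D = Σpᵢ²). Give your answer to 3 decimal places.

Total N = 7+1+1+1+2 = 12, so the proportions are 0.58333, 0.08333, 0.08333, 0.08333, 0.16667 (working shown to 5 dp, full precision carried).
D = 0.58333² + 0.08333² + 0.08333² + 0.08333² + 0.16667² = 0.34028 + 0.00694 + 0.00694 + 0.00694 + 0.02778 = 0.38889.
So 1 − D = 0.61111, i.e. 0.611 to 3 decimal places.

0.611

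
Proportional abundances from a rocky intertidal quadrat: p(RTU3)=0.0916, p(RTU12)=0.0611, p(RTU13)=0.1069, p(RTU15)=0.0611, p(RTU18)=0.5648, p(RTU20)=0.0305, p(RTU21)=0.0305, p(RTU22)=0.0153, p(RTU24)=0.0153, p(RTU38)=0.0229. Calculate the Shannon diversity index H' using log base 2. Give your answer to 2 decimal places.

2.24

Each pᵢ log₂ pᵢ term (working shown to 4 dp, full precision carried): 0.0916×(-3.4485)=-0.3159, 0.0611×(-4.0327)=-0.2464, 0.1069×(-3.2257)=-0.3448, 0.0611×(-4.0327)=-0.2464, 0.5648×(-0.8242)=-0.4655, 0.0305×(-5.0350)=-0.1536, 0.0305×(-5.0350)=-0.1536, 0.0153×(-6.0303)=-0.0923, 0.0153×(-6.0303)=-0.0923, 0.0229×(-5.4485)=-0.1248.
Sum = -2.2354, so H' = 2.24.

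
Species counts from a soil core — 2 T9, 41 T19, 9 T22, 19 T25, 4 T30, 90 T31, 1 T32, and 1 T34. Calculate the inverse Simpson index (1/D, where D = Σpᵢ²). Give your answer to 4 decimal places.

2.7222

Total N = 2+41+9+19+4+90+1+1 = 167, so the proportions are 0.011976, 0.245509, 0.0538922, 0.1137725, 0.0239521, 0.5389222, 0.005988, 0.005988 (working shown to 7 dp, full precision carried).
D = 0.011976² + 0.245509² + 0.0538922² + 0.1137725² + 0.0239521² + 0.5389222² + 0.005988² + 0.005988² = 0.0001434 + 0.0602747 + 0.0029044 + 0.0129442 + 0.0005737 + 0.2904371 + 0.0000359 + 0.0000359 = 0.3673491.
So 1/D = 2.722206, i.e. 2.7222 to 4 decimal places.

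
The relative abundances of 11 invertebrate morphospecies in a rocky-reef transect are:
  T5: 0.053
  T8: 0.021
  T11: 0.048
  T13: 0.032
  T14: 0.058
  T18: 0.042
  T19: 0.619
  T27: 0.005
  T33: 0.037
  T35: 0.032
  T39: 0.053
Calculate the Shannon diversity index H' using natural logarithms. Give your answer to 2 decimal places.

Each pᵢ ln pᵢ term (working shown to 4 dp, full precision carried): 0.053×(-2.9375)=-0.1557, 0.021×(-3.8632)=-0.0811, 0.048×(-3.0366)=-0.1458, 0.032×(-3.4420)=-0.1101, 0.058×(-2.8473)=-0.1651, 0.042×(-3.1701)=-0.1331, 0.619×(-0.4797)=-0.2969, 0.005×(-5.2983)=-0.0265, 0.037×(-3.2968)=-0.1220, 0.032×(-3.4420)=-0.1101, 0.053×(-2.9375)=-0.1557.
Sum = -1.5022, so H' = 1.50.

1.50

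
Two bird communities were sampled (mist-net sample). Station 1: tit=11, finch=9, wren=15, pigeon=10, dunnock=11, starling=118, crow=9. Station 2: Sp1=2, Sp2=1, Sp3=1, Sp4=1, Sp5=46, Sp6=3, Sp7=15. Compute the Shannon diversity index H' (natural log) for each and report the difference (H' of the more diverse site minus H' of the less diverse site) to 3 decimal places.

Station 1: N=183, proportions 0.06011, 0.04918, 0.08197, 0.05464, 0.06011, 0.64481, 0.04918, giving H' = 1.28112 (working shown to 5 dp, full precision carried).
Station 2: N=69, proportions 0.02899, 0.01449, 0.01449, 0.01449, 0.66667, 0.04348, 0.21739, giving H' = 1.02512.
Difference = |1.28112 − 1.02512| = 0.25600, i.e. 0.256 to 3 decimal places.

0.256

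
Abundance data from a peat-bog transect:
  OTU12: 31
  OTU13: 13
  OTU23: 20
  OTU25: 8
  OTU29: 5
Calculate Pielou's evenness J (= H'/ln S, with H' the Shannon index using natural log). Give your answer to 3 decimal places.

Total N = 31+13+20+8+5 = 77, so the proportions are 0.4026, 0.16883, 0.25974, 0.1039, 0.06494 (working shown to 5 dp, full precision carried).
H' = −Σ pᵢ ln pᵢ = −((-0.36629) + (-0.30033) + (-0.35015) + (-0.23526) + (-0.17756)) = 1.42958.
With S = 5 species, ln S = 1.60944, so J = 1.42958/1.60944 = 0.88825, i.e. 0.888 to 3 decimal places.

0.888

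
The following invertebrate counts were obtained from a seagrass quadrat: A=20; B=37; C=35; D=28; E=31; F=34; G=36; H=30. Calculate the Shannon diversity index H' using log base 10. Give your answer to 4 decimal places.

0.8967

Total N = 20+37+35+28+31+34+36+30 = 251, so the proportions are 0.079681, 0.14741, 0.139442, 0.111554, 0.123506, 0.135458, 0.143426, 0.119522 (working shown to 6 dp, full precision carried).
Each pᵢ log₁₀ pᵢ term: 0.079681×(-1.098644)=-0.087541, 0.14741×(-0.831472)=-0.122568, 0.139442×(-0.855606)=-0.119308, 0.111554×(-0.952516)=-0.106257, 0.123506×(-0.908312)=-0.112182, 0.135458×(-0.868195)=-0.117604, 0.143426×(-0.843371)=-0.120962, 0.119522×(-0.922552)=-0.110265.
Sum = -0.896686, so H' = 0.8967.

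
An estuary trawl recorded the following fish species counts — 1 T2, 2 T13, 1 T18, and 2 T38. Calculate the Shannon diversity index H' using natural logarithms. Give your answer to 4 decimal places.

Total N = 1+2+1+2 = 6, so the proportions are 0.166667, 0.333333, 0.166667, 0.333333 (working shown to 6 dp, full precision carried).
Each pᵢ ln pᵢ term: 0.166667×(-1.791759)=-0.298627, 0.333333×(-1.098612)=-0.366204, 0.166667×(-1.791759)=-0.298627, 0.333333×(-1.098612)=-0.366204.
Sum = -1.329661, so H' = 1.3297.

1.3297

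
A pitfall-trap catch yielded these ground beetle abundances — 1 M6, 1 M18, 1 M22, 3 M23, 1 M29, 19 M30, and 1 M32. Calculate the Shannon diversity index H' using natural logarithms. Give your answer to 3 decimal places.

Total N = 1+1+1+3+1+19+1 = 27, so the proportions are 0.03704, 0.03704, 0.03704, 0.11111, 0.03704, 0.7037, 0.03704 (working shown to 5 dp, full precision carried).
Each pᵢ ln pᵢ term: 0.03704×(-3.29584)=-0.12207, 0.03704×(-3.29584)=-0.12207, 0.03704×(-3.29584)=-0.12207, 0.11111×(-2.19722)=-0.24414, 0.03704×(-3.29584)=-0.12207, 0.7037×(-0.35140)=-0.24728, 0.03704×(-3.29584)=-0.12207.
Sum = -1.10176, so H' = 1.102.

1.102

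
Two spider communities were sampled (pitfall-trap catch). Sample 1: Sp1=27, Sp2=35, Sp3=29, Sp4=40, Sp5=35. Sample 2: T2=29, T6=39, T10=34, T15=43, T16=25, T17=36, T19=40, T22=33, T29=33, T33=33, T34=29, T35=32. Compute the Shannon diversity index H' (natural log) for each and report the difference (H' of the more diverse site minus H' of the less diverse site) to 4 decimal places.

Sample 1: N=166, proportions 0.162651, 0.210843, 0.174699, 0.240964, 0.210843, giving H' = 1.599526 (working shown to 6 dp, full precision carried).
Sample 2: N=406, proportions 0.071429, 0.096059, 0.083744, 0.105911, 0.061576, 0.08867, 0.098522, 0.081281, 0.081281, 0.081281, 0.071429, 0.078818, giving H' = 2.474576.
Difference = |1.599526 − 2.474576| = 0.875050, i.e. 0.8751 to 4 decimal places.

0.8751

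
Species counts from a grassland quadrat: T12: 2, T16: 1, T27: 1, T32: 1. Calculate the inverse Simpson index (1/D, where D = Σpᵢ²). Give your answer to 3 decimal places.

Total N = 2+1+1+1 = 5, so the proportions are 0.4, 0.2, 0.2, 0.2 (working shown to 7 dp, full precision carried).
D = 0.4² + 0.2² + 0.2² + 0.2² = 0.1600000 + 0.0400000 + 0.0400000 + 0.0400000 = 0.2800000.
So 1/D = 3.57143, i.e. 3.571 to 3 decimal places.

3.571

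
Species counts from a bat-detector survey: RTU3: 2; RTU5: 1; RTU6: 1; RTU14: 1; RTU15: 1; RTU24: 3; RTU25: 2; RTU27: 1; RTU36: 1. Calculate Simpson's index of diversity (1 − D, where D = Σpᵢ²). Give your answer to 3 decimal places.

0.864

Total N = 2+1+1+1+1+3+2+1+1 = 13, so the proportions are 0.15385, 0.07692, 0.07692, 0.07692, 0.07692, 0.23077, 0.15385, 0.07692, 0.07692 (working shown to 5 dp, full precision carried).
D = 0.15385² + 0.07692² + 0.07692² + 0.07692² + 0.07692² + 0.23077² + 0.15385² + 0.07692² + 0.07692² = 0.02367 + 0.00592 + 0.00592 + 0.00592 + 0.00592 + 0.05325 + 0.02367 + 0.00592 + 0.00592 = 0.13609.
So 1 − D = 0.86391, i.e. 0.864 to 3 decimal places.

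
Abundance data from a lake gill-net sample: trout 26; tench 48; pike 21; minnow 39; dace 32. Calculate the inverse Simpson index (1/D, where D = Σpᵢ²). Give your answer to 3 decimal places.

Total N = 26+48+21+39+32 = 166, so the proportions are 0.1566265, 0.2891566, 0.126506, 0.2349398, 0.1927711 (working shown to 7 dp, full precision carried).
D = 0.1566265² + 0.2891566² + 0.126506² + 0.2349398² + 0.1927711² = 0.0245319 + 0.0836116 + 0.0160038 + 0.0551967 + 0.0371607 = 0.2165046.
So 1/D = 4.61884, i.e. 4.619 to 3 decimal places.

4.619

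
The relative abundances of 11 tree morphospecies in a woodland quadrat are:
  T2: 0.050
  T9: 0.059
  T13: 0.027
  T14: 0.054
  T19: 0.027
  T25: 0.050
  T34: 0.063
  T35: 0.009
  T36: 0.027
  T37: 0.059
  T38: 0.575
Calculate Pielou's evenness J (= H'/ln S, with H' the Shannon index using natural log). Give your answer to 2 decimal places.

H' = −Σ pᵢ ln pᵢ = −((-0.14979) + (-0.16698) + (-0.09752) + (-0.15761) + (-0.09752) + (-0.14979) + (-0.17417) + (-0.04239) + (-0.09752) + (-0.16698) + (-0.31820)) = 1.61848 (working shown to 5 dp, full precision carried).
With S = 11 species, ln S = 2.39790, so J = 1.61848/2.39790 = 0.67496, i.e. 0.67 to 2 decimal places.

0.67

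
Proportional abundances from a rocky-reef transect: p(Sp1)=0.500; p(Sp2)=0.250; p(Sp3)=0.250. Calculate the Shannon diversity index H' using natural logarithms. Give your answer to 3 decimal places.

Each pᵢ ln pᵢ term (working shown to 5 dp, full precision carried): 0.5×(-0.69315)=-0.34657, 0.25×(-1.38629)=-0.34657, 0.25×(-1.38629)=-0.34657.
Sum = -1.03972, so H' = 1.040.

1.040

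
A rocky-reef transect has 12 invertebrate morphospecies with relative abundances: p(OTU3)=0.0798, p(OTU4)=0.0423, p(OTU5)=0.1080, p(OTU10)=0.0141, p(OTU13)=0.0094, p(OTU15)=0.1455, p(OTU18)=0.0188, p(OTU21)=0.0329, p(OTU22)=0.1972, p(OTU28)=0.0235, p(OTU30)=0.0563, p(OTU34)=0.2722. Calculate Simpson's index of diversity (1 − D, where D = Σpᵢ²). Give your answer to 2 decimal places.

0.84

D = 0.0798² + 0.0423² + 0.108² + 0.0141² + 0.0094² + 0.1455² + 0.0188² + 0.0329² + 0.1972² + 0.0235² + 0.0563² + 0.2722² = 0.0064 + 0.0018 + 0.0117 + 0.0002 + 0.0001 + 0.0212 + 0.0004 + 0.0011 + 0.0389 + 0.0006 + 0.0032 + 0.0741 = 0.1594 (working shown to 4 dp, full precision carried).
So 1 − D = 0.8406, i.e. 0.84 to 2 decimal places.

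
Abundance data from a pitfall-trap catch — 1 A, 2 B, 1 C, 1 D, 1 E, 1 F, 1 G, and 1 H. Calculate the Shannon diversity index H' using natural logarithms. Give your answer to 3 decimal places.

2.043

Total N = 1+2+1+1+1+1+1+1 = 9, so the proportions are 0.11111, 0.22222, 0.11111, 0.11111, 0.11111, 0.11111, 0.11111, 0.11111 (working shown to 5 dp, full precision carried).
Each pᵢ ln pᵢ term: 0.11111×(-2.19722)=-0.24414, 0.22222×(-1.50408)=-0.33424, 0.11111×(-2.19722)=-0.24414, 0.11111×(-2.19722)=-0.24414, 0.11111×(-2.19722)=-0.24414, 0.11111×(-2.19722)=-0.24414, 0.11111×(-2.19722)=-0.24414, 0.11111×(-2.19722)=-0.24414.
Sum = -2.04319, so H' = 2.043.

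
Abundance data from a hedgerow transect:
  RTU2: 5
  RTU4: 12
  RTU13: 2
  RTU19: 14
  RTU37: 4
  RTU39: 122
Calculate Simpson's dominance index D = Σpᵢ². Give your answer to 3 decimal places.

0.604

Total N = 5+12+2+14+4+122 = 159, so the proportions are 0.03145, 0.07547, 0.01258, 0.08805, 0.02516, 0.7673 (working shown to 5 dp, full precision carried).
D = 0.03145² + 0.07547² + 0.01258² + 0.08805² + 0.02516² + 0.7673² = 0.00099 + 0.00570 + 0.00016 + 0.00775 + 0.00063 + 0.58874 = 0.60397.
To 3 decimal places, D = 0.604.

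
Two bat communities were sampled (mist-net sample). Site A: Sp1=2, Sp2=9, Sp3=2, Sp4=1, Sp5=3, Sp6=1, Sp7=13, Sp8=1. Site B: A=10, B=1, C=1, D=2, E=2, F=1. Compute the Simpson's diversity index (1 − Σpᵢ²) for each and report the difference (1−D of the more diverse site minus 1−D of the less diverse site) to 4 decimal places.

Site A: N=32, proportions 0.0625, 0.28125, 0.0625, 0.03125, 0.09375, 0.03125, 0.40625, 0.03125, giving 1−D = 0.736328 (working shown to 6 dp, full precision carried).
Site B: N=17, proportions 0.588235, 0.058824, 0.058824, 0.117647, 0.117647, 0.058824, giving 1−D = 0.615917.
Difference = |0.736328 − 0.615917| = 0.120411, i.e. 0.1204 to 4 decimal places.

0.1204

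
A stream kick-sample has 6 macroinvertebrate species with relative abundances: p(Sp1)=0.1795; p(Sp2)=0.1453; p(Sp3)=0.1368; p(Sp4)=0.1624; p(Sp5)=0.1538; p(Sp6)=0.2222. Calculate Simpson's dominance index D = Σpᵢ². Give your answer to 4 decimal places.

0.1714

D = 0.1795² + 0.1453² + 0.1368² + 0.1624² + 0.1538² + 0.2222² = 0.032220 + 0.021112 + 0.018714 + 0.026374 + 0.023654 + 0.049373 = 0.171448 (working shown to 6 dp, full precision carried).
To 4 decimal places, D = 0.1714.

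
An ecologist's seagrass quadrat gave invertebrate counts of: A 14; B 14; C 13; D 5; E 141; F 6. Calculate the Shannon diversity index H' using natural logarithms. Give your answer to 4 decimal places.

0.9942

Total N = 14+14+13+5+141+6 = 193, so the proportions are 0.072539, 0.072539, 0.067358, 0.025907, 0.73057, 0.031088 (working shown to 6 dp, full precision carried).
Each pᵢ ln pᵢ term: 0.072539×(-2.623633)=-0.190315, 0.072539×(-2.623633)=-0.190315, 0.067358×(-2.697741)=-0.181713, 0.025907×(-3.653252)=-0.094644, 0.73057×(-0.313930)=-0.229348, 0.031088×(-3.470931)=-0.107905.
Sum = -0.994240, so H' = 0.9942.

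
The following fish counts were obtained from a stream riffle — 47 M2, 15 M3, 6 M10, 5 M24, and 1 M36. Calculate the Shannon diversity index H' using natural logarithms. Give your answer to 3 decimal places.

1.056

Total N = 47+15+6+5+1 = 74, so the proportions are 0.63514, 0.2027, 0.08108, 0.06757, 0.01351 (working shown to 5 dp, full precision carried).
Each pᵢ ln pᵢ term: 0.63514×(-0.45392)=-0.28830, 0.2027×(-1.59601)=-0.32352, 0.08108×(-2.51231)=-0.20370, 0.06757×(-2.69463)=-0.18207, 0.01351×(-4.30407)=-0.05816.
Sum = -1.05575, so H' = 1.056.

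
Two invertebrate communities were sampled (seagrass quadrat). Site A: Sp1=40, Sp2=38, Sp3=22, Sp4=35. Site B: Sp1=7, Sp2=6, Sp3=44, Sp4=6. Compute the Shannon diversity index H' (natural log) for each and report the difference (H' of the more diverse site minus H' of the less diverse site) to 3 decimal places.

0.420

Site A: N=135, proportions 0.2963, 0.28148, 0.16296, 0.25926, giving H' = 1.36288 (working shown to 5 dp, full precision carried).
Site B: N=63, proportions 0.11111, 0.09524, 0.69841, 0.09524, giving H' = 0.94271.
Difference = |1.36288 − 0.94271| = 0.42017, i.e. 0.420 to 3 decimal places.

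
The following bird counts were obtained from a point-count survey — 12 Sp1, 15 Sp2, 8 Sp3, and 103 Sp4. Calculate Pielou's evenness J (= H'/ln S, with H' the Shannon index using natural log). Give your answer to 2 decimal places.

Total N = 12+15+8+103 = 138, so the proportions are 0.087, 0.1087, 0.058, 0.7464 (working shown to 4 dp, full precision carried).
H' = −Σ pᵢ ln pᵢ = −((-0.2124) + (-0.2412) + (-0.1651) + (-0.2183)) = 0.8370.
With S = 4 species, ln S = 1.3863, so J = 0.8370/1.3863 = 0.6038, i.e. 0.60 to 2 decimal places.

0.60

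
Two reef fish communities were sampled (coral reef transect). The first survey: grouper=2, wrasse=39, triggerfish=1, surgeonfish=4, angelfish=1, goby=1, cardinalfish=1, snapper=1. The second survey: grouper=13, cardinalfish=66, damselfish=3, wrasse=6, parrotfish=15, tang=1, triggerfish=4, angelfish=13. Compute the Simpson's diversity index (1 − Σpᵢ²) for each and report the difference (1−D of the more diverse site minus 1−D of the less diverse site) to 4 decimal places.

0.2782

The first survey: N=50, proportions 0.04, 0.78, 0.02, 0.08, 0.02, 0.02, 0.02, 0.02, giving 1−D = 0.381600 (working shown to 6 dp, full precision carried).
The second survey: N=121, proportions 0.107438, 0.545455, 0.024793, 0.049587, 0.123967, 0.008264, 0.033058, 0.107438, giving 1−D = 0.659791.
Difference = |0.381600 − 0.659791| = 0.278191, i.e. 0.2782 to 4 decimal places.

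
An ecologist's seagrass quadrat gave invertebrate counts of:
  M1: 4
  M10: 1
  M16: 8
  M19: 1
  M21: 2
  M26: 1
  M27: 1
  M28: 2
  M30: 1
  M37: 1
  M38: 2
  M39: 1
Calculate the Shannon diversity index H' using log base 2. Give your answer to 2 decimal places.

Total N = 4+1+8+1+2+1+1+2+1+1+2+1 = 25, so the proportions are 0.16, 0.04, 0.32, 0.04, 0.08, 0.04, 0.04, 0.08, 0.04, 0.04, 0.08, 0.04 (working shown to 4 dp, full precision carried).
Each pᵢ log₂ pᵢ term: 0.16×(-2.6439)=-0.4230, 0.04×(-4.6439)=-0.1858, 0.32×(-1.6439)=-0.5260, 0.04×(-4.6439)=-0.1858, 0.08×(-3.6439)=-0.2915, 0.04×(-4.6439)=-0.1858, 0.04×(-4.6439)=-0.1858, 0.08×(-3.6439)=-0.2915, 0.04×(-4.6439)=-0.1858, 0.04×(-4.6439)=-0.1858, 0.08×(-3.6439)=-0.2915, 0.04×(-4.6439)=-0.1858.
Sum = -3.1239, so H' = 3.12.

3.12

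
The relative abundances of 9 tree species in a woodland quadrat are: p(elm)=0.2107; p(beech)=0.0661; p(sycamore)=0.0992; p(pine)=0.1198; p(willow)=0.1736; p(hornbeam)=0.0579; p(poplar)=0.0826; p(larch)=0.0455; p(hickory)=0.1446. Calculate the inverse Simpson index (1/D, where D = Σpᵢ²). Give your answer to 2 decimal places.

7.34

D = 0.2107² + 0.0661² + 0.0992² + 0.1198² + 0.1736² + 0.0579² + 0.0826² + 0.0455² + 0.1446² = 0.044394 + 0.004369 + 0.009841 + 0.014352 + 0.030137 + 0.003352 + 0.006823 + 0.002070 + 0.020909 = 0.136248 (working shown to 6 dp, full precision carried).
So 1/D = 7.3396, i.e. 7.34 to 2 decimal places.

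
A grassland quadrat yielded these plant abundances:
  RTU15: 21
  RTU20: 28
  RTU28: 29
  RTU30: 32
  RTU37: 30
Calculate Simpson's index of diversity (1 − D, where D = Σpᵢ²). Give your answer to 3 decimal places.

Total N = 21+28+29+32+30 = 140, so the proportions are 0.15, 0.2, 0.20714, 0.22857, 0.21429 (working shown to 5 dp, full precision carried).
D = 0.15² + 0.2² + 0.20714² + 0.22857² + 0.21429² = 0.02250 + 0.04000 + 0.04291 + 0.05224 + 0.04592 = 0.20357.
So 1 − D = 0.79643, i.e. 0.796 to 3 decimal places.

0.796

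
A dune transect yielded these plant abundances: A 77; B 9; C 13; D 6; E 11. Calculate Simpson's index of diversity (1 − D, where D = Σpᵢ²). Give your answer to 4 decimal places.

0.5291

Total N = 77+9+13+6+11 = 116, so the proportions are 0.663793, 0.077586, 0.112069, 0.051724, 0.094828 (working shown to 6 dp, full precision carried).
D = 0.663793² + 0.077586² + 0.112069² + 0.051724² + 0.094828² = 0.440621 + 0.006020 + 0.012559 + 0.002675 + 0.008992 = 0.470868.
So 1 − D = 0.529132, i.e. 0.5291 to 4 decimal places.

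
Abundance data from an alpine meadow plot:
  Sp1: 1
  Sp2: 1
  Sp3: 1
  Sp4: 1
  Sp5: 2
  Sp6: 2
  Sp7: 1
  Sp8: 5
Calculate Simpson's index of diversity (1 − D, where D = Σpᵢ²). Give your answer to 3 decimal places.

0.806

Total N = 1+1+1+1+2+2+1+5 = 14, so the proportions are 0.07143, 0.07143, 0.07143, 0.07143, 0.14286, 0.14286, 0.07143, 0.35714 (working shown to 5 dp, full precision carried).
D = 0.07143² + 0.07143² + 0.07143² + 0.07143² + 0.14286² + 0.14286² + 0.07143² + 0.35714² = 0.00510 + 0.00510 + 0.00510 + 0.00510 + 0.02041 + 0.02041 + 0.00510 + 0.12755 = 0.19388.
So 1 − D = 0.80612, i.e. 0.806 to 3 decimal places.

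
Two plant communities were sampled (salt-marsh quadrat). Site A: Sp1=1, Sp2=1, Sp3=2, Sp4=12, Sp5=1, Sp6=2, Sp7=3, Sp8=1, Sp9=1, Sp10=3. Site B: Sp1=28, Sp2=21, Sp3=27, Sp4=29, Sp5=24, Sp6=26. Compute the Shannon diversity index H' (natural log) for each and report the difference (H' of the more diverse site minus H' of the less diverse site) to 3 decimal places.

Site A: N=27, proportions 0.03704, 0.03704, 0.07407, 0.44444, 0.03704, 0.07407, 0.11111, 0.03704, 0.03704, 0.11111, giving H' = 1.84461 (working shown to 5 dp, full precision carried).
Site B: N=155, proportions 0.18065, 0.13548, 0.17419, 0.1871, 0.15484, 0.16774, giving H' = 1.78627.
Difference = |1.84461 − 1.78627| = 0.05834, i.e. 0.058 to 3 decimal places.

0.058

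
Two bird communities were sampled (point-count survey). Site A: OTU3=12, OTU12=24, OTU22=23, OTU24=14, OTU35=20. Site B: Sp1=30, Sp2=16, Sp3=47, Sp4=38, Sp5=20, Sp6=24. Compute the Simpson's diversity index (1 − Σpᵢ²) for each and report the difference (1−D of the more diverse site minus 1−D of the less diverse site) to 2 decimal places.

0.02

Site A: N=93, proportions 0.129, 0.2581, 0.2473, 0.1505, 0.2151, giving 1−D = 0.7867 (working shown to 4 dp, full precision carried).
Site B: N=175, proportions 0.1714, 0.0914, 0.2686, 0.2171, 0.1143, 0.1371, giving 1−D = 0.8111.
Difference = |0.7867 − 0.8111| = 0.0244, i.e. 0.02 to 2 decimal places.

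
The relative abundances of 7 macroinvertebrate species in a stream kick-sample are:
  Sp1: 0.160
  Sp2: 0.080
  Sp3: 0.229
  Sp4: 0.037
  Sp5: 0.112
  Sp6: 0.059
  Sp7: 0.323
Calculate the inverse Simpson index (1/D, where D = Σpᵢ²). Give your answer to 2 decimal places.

D = 0.16² + 0.08² + 0.229² + 0.037² + 0.112² + 0.059² + 0.323² = 0.025600 + 0.006400 + 0.052441 + 0.001369 + 0.012544 + 0.003481 + 0.104329 = 0.206164 (working shown to 6 dp, full precision carried).
So 1/D = 4.8505, i.e. 4.85 to 2 decimal places.

4.85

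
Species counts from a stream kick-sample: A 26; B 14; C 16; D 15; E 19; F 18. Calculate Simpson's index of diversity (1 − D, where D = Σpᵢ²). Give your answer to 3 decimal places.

0.825

Total N = 26+14+16+15+19+18 = 108, so the proportions are 0.24074, 0.12963, 0.14815, 0.13889, 0.17593, 0.16667 (working shown to 5 dp, full precision carried).
D = 0.24074² + 0.12963² + 0.14815² + 0.13889² + 0.17593² + 0.16667² = 0.05796 + 0.01680 + 0.02195 + 0.01929 + 0.03095 + 0.02778 = 0.17473.
So 1 − D = 0.82527, i.e. 0.825 to 3 decimal places.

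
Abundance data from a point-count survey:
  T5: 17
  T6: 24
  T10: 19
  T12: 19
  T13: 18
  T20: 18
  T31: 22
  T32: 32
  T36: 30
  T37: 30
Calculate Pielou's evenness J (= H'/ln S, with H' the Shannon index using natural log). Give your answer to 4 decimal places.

0.9880

Total N = 17+24+19+19+18+18+22+32+30+30 = 229, so the proportions are 0.074236, 0.104803, 0.082969, 0.082969, 0.078603, 0.078603, 0.09607, 0.139738, 0.131004, 0.131004 (working shown to 6 dp, full precision carried).
H' = −Σ pᵢ ln pᵢ = −((-0.193051) + (-0.236402) + (-0.206534) + (-0.206534) + (-0.199914) + (-0.199914) + (-0.225061) + (-0.275002) + (-0.266270) + (-0.266270)) = 2.274952.
With S = 10 species, ln S = 2.302585, so J = 2.274952/2.302585 = 0.987999, i.e. 0.9880 to 4 decimal places.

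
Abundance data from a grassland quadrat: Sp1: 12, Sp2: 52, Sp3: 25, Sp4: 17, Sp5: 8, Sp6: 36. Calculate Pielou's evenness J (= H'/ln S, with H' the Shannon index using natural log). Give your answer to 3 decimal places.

Total N = 12+52+25+17+8+36 = 150, so the proportions are 0.08, 0.34667, 0.16667, 0.11333, 0.05333, 0.24 (working shown to 5 dp, full precision carried).
H' = −Σ pᵢ ln pᵢ = −((-0.20206) + (-0.36726) + (-0.29863) + (-0.24677) + (-0.15633) + (-0.34251)) = 1.61355.
With S = 6 species, ln S = 1.79176, so J = 1.61355/1.79176 = 0.90054, i.e. 0.901 to 3 decimal places.

0.901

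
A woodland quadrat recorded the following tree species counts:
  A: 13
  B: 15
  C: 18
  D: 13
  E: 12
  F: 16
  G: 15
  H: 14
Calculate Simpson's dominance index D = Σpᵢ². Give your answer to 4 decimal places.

Total N = 13+15+18+13+12+16+15+14 = 116, so the proportions are 0.112069, 0.12931, 0.155172, 0.112069, 0.103448, 0.137931, 0.12931, 0.12069 (working shown to 6 dp, full precision carried).
D = 0.112069² + 0.12931² + 0.155172² + 0.112069² + 0.103448² + 0.137931² + 0.12931² + 0.12069² = 0.012559 + 0.016721 + 0.024078 + 0.012559 + 0.010702 + 0.019025 + 0.016721 + 0.014566 = 0.126932.
To 4 decimal places, D = 0.1269.

0.1269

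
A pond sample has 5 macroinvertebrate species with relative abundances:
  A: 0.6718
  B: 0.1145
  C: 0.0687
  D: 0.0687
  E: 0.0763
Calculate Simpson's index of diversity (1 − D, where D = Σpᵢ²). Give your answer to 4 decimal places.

D = 0.6718² + 0.1145² + 0.0687² + 0.0687² + 0.0763² = 0.451315 + 0.013110 + 0.004720 + 0.004720 + 0.005822 = 0.479687 (working shown to 6 dp, full precision carried).
So 1 − D = 0.520313, i.e. 0.5203 to 4 decimal places.

0.5203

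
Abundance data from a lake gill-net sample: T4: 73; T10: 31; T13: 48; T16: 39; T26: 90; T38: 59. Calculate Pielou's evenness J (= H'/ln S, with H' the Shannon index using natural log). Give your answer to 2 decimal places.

Total N = 73+31+48+39+90+59 = 340, so the proportions are 0.2147, 0.0912, 0.1412, 0.1147, 0.2647, 0.1735 (working shown to 4 dp, full precision carried).
H' = −Σ pᵢ ln pᵢ = −((-0.3303) + (-0.2184) + (-0.2764) + (-0.2484) + (-0.3518) + (-0.3039)) = 1.7292.
With S = 6 species, ln S = 1.7918, so J = 1.7292/1.7918 = 0.9651, i.e. 0.97 to 2 decimal places.

0.97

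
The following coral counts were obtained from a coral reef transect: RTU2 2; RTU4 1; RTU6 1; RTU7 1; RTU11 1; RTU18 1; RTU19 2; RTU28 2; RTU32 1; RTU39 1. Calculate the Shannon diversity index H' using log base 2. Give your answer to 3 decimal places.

3.239

Total N = 2+1+1+1+1+1+2+2+1+1 = 13, so the proportions are 0.15385, 0.07692, 0.07692, 0.07692, 0.07692, 0.07692, 0.15385, 0.15385, 0.07692, 0.07692 (working shown to 5 dp, full precision carried).
Each pᵢ log₂ pᵢ term: 0.15385×(-2.70044)=-0.41545, 0.07692×(-3.70044)=-0.28465, 0.07692×(-3.70044)=-0.28465, 0.07692×(-3.70044)=-0.28465, 0.07692×(-3.70044)=-0.28465, 0.07692×(-3.70044)=-0.28465, 0.15385×(-2.70044)=-0.41545, 0.15385×(-2.70044)=-0.41545, 0.07692×(-3.70044)=-0.28465, 0.07692×(-3.70044)=-0.28465.
Sum = -3.23890, so H' = 3.239.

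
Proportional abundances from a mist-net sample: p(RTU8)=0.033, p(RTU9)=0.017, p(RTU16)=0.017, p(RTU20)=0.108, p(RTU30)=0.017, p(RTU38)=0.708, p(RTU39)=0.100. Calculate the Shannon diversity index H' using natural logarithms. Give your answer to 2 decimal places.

Each pᵢ ln pᵢ term (working shown to 4 dp, full precision carried): 0.033×(-3.4112)=-0.1126, 0.017×(-4.0745)=-0.0693, 0.017×(-4.0745)=-0.0693, 0.108×(-2.2256)=-0.2404, 0.017×(-4.0745)=-0.0693, 0.708×(-0.3453)=-0.2445, 0.1×(-2.3026)=-0.2303.
Sum = -1.0355, so H' = 1.04.

1.04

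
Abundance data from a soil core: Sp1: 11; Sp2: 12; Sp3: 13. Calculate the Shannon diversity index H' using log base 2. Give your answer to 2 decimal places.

1.58

Total N = 11+12+13 = 36, so the proportions are 0.3056, 0.3333, 0.3611 (working shown to 4 dp, full precision carried).
Each pᵢ log₂ pᵢ term: 0.3056×(-1.7105)=-0.5227, 0.3333×(-1.5850)=-0.5283, 0.3611×(-1.4695)=-0.5306.
Sum = -1.5816, so H' = 1.58.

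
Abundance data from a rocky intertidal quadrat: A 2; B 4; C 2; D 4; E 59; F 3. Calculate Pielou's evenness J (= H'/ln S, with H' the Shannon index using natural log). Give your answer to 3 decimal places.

0.458

Total N = 2+4+2+4+59+3 = 74, so the proportions are 0.02703, 0.05405, 0.02703, 0.05405, 0.7973, 0.04054 (working shown to 5 dp, full precision carried).
H' = −Σ pᵢ ln pᵢ = −((-0.09759) + (-0.15772) + (-0.09759) + (-0.15772) + (-0.18061) + (-0.12995)) = 0.82118.
With S = 6 species, ln S = 1.79176, so J = 0.82118/1.79176 = 0.45831, i.e. 0.458 to 3 decimal places.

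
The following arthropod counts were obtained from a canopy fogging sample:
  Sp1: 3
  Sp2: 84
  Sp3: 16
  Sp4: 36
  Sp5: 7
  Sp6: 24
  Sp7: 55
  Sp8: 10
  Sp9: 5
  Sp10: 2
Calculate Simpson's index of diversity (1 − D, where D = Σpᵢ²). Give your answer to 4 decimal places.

0.7883

Total N = 3+84+16+36+7+24+55+10+5+2 = 242, so the proportions are 0.012397, 0.347107, 0.066116, 0.14876, 0.028926, 0.099174, 0.227273, 0.041322, 0.020661, 0.008264 (working shown to 6 dp, full precision carried).
D = 0.012397² + 0.347107² + 0.066116² + 0.14876² + 0.028926² + 0.099174² + 0.227273² + 0.041322² + 0.020661² + 0.008264² = 0.000154 + 0.120484 + 0.004371 + 0.022130 + 0.000837 + 0.009835 + 0.051653 + 0.001708 + 0.000427 + 0.000068 = 0.211666.
So 1 − D = 0.788334, i.e. 0.7883 to 4 decimal places.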